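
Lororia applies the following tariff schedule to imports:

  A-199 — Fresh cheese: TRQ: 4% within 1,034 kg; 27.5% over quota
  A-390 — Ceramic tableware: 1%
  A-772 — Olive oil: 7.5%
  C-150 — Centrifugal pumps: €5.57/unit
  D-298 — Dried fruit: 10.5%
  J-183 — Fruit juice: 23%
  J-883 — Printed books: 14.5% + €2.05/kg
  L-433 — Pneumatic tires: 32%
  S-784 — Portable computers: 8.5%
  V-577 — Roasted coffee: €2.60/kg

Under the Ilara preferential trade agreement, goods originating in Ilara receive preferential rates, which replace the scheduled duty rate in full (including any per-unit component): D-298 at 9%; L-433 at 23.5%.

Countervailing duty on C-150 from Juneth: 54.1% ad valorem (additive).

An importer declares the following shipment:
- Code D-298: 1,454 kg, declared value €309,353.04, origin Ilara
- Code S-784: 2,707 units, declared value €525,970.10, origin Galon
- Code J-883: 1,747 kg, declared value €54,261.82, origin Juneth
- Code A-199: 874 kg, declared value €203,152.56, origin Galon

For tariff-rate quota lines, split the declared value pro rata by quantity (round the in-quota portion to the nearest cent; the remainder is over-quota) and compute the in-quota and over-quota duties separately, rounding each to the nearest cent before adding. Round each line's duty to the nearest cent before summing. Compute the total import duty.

Line 1 (D-298, Ilara, 1,454 kg, €309,353.04):
Base rate for D-298 is 10.5%.
Origin Ilara qualifies under the Lororia–Ilara agreement and D-298 is covered: preferential rate 9% applies instead.
Duty = €309,353.04 × 9% = €27,841.77.
Line 2 (S-784, Galon, 2,707 units, €525,970.10):
Base rate for S-784 is 8.5%.
Duty = €525,970.10 × 8.5% = €44,707.46.
Line 3 (J-883, Juneth, 1,747 kg, €54,261.82):
Base rate for J-883 is 14.5% + €2.05/kg.
Duty = €54,261.82 × 14.5% + 1,747 × €2.05 = €11,449.31.
Line 4 (A-199, Galon, 874 kg, €203,152.56):
Code A-199 is under a tariff-rate quota (threshold 1,034 kg). Quantity 874 kg is within the quota, so the in-quota rate 4% applies to the full value.
Duty = €203,152.56 × 4% = €8,126.10.
Total = €27,841.77 + €44,707.46 + €11,449.31 + €8,126.10 = €92,124.64.

€92,124.64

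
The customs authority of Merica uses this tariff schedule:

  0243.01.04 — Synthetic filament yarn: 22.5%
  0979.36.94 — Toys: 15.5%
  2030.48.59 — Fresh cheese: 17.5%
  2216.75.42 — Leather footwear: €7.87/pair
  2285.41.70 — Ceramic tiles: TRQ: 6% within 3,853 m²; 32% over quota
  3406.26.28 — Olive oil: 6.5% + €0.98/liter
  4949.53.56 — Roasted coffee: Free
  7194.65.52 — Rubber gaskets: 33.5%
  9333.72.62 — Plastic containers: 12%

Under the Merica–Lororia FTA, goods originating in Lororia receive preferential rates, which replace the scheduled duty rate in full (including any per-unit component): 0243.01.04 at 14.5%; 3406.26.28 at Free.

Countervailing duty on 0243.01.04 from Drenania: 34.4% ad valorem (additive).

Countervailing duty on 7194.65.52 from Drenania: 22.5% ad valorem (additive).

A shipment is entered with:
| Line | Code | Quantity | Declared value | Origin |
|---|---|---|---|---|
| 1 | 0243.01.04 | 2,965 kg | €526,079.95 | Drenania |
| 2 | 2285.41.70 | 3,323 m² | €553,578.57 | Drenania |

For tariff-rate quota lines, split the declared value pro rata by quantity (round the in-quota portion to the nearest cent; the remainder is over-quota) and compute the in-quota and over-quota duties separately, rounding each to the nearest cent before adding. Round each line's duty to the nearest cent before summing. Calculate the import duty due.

Line 1 (0243.01.04, Drenania, 2,965 kg, €526,079.95):
Base rate for 0243.01.04 is 22.5%.
0243.01.04 has an FTA preferential rate, but origin Drenania is not Lororia; base rate stands.
Additional duty on 0243.01.04 from Drenania: +34.4%. Applied ad valorem rate: 22.5% + 34.4% = 56.9%.
Duty = €526,079.95 × 56.9% = €299,339.49.
Line 2 (2285.41.70, Drenania, 3,323 m², €553,578.57):
Code 2285.41.70 is under a tariff-rate quota (threshold 3,853 m²). Quantity 3,323 m² is within the quota, so the in-quota rate 6% applies to the full value.
Duty = €553,578.57 × 6% = €33,214.71.
Total = €299,339.49 + €33,214.71 = €332,554.20.

€332,554.20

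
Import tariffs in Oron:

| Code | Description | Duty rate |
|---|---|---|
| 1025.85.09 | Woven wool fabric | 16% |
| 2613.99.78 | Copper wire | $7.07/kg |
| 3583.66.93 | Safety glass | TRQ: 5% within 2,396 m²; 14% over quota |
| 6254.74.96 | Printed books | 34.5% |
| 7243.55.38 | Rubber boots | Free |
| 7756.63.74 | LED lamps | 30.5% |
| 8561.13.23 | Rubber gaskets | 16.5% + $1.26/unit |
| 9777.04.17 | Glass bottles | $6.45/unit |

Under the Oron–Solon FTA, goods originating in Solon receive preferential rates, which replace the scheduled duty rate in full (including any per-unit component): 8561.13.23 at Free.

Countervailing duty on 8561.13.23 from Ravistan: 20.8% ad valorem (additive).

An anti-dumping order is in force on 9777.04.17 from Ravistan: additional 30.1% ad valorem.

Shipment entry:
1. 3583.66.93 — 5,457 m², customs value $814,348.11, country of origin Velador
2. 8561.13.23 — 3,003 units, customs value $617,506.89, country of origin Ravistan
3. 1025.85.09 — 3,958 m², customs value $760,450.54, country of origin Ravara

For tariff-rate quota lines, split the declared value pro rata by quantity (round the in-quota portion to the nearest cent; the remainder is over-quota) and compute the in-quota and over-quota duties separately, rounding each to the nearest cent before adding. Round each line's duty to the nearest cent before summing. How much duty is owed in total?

$437,614.71

Line 1 (3583.66.93, Velador, 5,457 m², $814,348.11):
Code 3583.66.93 is under a tariff-rate quota (threshold 2,396 m²). In-quota: 2,396 m² at 5%; over-quota: 3,061 m² at 14%.
Pro-rata value split: in-quota = $814,348.11 × 2,396/5,457 = $357,555.08; over-quota = $814,348.11 − $357,555.08 = $456,793.03.
In-quota duty = $357,555.08 × 5% = $17,877.75. Over-quota duty = $456,793.03 × 14% = $63,951.02.
Line duty = $17,877.75 + $63,951.02 = $81,828.77.
Line 2 (8561.13.23, Ravistan, 3,003 units, $617,506.89):
Base rate for 8561.13.23 is 16.5% + $1.26/unit.
8561.13.23 has an FTA preferential rate, but origin Ravistan is not Solon; base rate stands.
Additional duty on 8561.13.23 from Ravistan: +20.8%. Applied ad valorem rate: 16.5% + 20.8% = 37.3%.
Duty = $617,506.89 × 37.3% + 3,003 × $1.26 = $234,113.85.
Line 3 (1025.85.09, Ravara, 3,958 m², $760,450.54):
Base rate for 1025.85.09 is 16%.
Duty = $760,450.54 × 16% = $121,672.09.
Total = $81,828.77 + $234,113.85 + $121,672.09 = $437,614.71.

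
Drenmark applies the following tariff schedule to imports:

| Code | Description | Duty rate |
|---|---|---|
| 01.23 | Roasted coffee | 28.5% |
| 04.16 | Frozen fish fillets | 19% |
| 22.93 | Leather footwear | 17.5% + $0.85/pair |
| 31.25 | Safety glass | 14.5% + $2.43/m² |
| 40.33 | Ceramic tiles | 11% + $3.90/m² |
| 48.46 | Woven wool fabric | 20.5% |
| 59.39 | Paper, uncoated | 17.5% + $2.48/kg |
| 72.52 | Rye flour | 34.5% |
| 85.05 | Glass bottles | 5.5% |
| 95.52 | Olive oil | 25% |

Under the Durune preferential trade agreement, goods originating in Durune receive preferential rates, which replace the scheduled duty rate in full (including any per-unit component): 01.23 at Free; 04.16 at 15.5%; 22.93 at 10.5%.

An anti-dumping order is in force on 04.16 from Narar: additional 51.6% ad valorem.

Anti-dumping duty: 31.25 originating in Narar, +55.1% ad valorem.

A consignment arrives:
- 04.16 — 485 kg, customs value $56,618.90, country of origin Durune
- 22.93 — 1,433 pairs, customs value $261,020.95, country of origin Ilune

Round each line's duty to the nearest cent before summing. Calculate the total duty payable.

$55,672.65

Line 1 (04.16, Durune, 485 kg, $56,618.90):
Base rate for 04.16 is 19%.
Origin Durune qualifies under the Drenmark–Durune agreement and 04.16 is covered: preferential rate 15.5% applies instead.
The additional-duty order on 04.16 targets Narar, not Durune; it does not apply.
Duty = $56,618.90 × 15.5% = $8,775.93.
Line 2 (22.93, Ilune, 1,433 pairs, $261,020.95):
Base rate for 22.93 is 17.5% + $0.85/pair.
22.93 has an FTA preferential rate, but origin Ilune is not Durune; base rate stands.
Duty = $261,020.95 × 17.5% + 1,433 × $0.85 = $46,896.72.
Total = $8,775.93 + $46,896.72 = $55,672.65.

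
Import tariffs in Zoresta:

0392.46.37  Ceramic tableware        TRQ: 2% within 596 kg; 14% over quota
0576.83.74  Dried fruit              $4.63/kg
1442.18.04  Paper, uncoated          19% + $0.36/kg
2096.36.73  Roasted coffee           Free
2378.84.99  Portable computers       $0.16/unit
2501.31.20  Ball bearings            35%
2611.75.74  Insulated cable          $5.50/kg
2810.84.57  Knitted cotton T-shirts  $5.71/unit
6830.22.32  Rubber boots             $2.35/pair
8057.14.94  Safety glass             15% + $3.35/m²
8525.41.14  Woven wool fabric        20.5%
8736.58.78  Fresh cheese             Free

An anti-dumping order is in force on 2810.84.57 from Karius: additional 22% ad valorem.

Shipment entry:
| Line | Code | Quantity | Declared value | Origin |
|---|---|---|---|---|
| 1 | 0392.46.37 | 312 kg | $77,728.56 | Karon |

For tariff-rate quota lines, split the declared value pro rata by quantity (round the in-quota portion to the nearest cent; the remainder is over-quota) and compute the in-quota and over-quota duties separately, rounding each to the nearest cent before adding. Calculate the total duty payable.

$1,554.57

Line 1 (0392.46.37, Karon, 312 kg, $77,728.56):
Code 0392.46.37 is under a tariff-rate quota (threshold 596 kg). Quantity 312 kg is within the quota, so the in-quota rate 2% applies to the full value.
Duty = $77,728.56 × 2% = $1,554.57.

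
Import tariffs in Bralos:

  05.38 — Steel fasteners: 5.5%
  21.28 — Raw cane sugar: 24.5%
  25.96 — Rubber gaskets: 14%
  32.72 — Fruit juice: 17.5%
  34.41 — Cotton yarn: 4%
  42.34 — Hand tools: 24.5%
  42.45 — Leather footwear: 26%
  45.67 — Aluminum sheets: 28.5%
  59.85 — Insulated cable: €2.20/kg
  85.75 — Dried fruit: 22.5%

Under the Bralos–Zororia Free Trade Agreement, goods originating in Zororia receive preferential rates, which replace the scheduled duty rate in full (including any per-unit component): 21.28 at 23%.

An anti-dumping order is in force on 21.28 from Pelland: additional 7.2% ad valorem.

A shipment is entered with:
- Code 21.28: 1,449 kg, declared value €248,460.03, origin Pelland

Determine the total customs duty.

Line 1 (21.28, Pelland, 1,449 kg, €248,460.03):
Base rate for 21.28 is 24.5%.
21.28 has an FTA preferential rate, but origin Pelland is not Zororia; base rate stands.
Additional duty on 21.28 from Pelland: +7.2%. Applied ad valorem rate: 24.5% + 7.2% = 31.7%.
Duty = €248,460.03 × 31.7% = €78,761.83.

€78,761.83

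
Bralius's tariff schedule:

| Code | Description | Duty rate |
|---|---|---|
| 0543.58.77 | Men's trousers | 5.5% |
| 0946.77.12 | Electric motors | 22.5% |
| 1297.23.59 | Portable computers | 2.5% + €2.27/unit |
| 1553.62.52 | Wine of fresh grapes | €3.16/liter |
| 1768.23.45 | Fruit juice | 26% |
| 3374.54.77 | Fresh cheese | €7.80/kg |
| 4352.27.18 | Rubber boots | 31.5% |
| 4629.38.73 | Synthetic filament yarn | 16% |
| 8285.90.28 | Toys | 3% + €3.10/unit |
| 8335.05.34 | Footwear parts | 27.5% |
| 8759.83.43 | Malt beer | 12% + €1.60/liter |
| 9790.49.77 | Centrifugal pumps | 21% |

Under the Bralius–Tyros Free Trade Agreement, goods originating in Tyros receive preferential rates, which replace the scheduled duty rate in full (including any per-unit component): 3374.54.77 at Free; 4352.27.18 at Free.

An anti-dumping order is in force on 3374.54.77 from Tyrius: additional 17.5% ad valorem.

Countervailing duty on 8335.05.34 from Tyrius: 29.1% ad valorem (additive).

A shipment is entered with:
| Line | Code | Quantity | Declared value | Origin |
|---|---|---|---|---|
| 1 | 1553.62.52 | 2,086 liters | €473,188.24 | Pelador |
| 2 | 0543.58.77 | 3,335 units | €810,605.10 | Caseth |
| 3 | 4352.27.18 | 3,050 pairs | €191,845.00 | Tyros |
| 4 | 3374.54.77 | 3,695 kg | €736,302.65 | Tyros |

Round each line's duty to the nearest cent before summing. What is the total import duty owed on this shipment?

€51,175.04

Line 1 (1553.62.52, Pelador, 2,086 liters, €473,188.24):
Base rate for 1553.62.52 is €3.16/liter.
Duty = 2,086 × €3.16 = €6,591.76.
Line 2 (0543.58.77, Caseth, 3,335 units, €810,605.10):
Base rate for 0543.58.77 is 5.5%.
Duty = €810,605.10 × 5.5% = €44,583.28.
Line 3 (4352.27.18, Tyros, 3,050 pairs, €191,845.00):
Base rate for 4352.27.18 is 31.5%.
Origin Tyros qualifies under the Bralius–Tyros agreement and 4352.27.18 is covered: preferential rate Free applies instead.
Duty = €191,845.00 × 0% = €0.00.
Line 4 (3374.54.77, Tyros, 3,695 kg, €736,302.65):
Base rate for 3374.54.77 is €7.80/kg.
Origin Tyros qualifies under the Bralius–Tyros agreement and 3374.54.77 is covered: preferential rate Free applies instead.
The additional-duty order on 3374.54.77 targets Tyrius, not Tyros; it does not apply.
Duty = €736,302.65 × 0% = €0.00.
Total = €6,591.76 + €44,583.28 + €0.00 + €0.00 = €51,175.04.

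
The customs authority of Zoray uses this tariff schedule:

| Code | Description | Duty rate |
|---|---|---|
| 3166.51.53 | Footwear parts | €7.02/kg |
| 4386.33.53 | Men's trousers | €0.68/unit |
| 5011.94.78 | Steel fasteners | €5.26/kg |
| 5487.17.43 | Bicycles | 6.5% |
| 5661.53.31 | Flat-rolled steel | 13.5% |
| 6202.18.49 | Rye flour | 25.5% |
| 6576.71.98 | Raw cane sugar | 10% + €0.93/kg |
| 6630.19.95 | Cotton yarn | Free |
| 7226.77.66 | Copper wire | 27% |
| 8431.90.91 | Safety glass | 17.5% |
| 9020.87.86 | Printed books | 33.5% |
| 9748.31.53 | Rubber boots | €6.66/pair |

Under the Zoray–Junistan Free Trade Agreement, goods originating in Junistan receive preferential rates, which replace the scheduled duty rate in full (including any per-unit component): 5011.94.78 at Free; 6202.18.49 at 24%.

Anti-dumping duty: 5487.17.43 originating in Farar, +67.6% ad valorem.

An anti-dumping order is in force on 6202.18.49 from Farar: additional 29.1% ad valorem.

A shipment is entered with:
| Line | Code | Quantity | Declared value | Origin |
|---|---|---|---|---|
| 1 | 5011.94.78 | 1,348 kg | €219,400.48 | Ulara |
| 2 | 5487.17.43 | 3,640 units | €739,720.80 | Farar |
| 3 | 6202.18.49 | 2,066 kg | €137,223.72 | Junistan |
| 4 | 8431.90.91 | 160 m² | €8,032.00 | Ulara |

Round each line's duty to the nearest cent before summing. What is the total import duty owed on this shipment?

€589,562.88

Line 1 (5011.94.78, Ulara, 1,348 kg, €219,400.48):
Base rate for 5011.94.78 is €5.26/kg.
5011.94.78 has an FTA preferential rate, but origin Ulara is not Junistan; base rate stands.
Duty = 1,348 × €5.26 = €7,090.48.
Line 2 (5487.17.43, Farar, 3,640 units, €739,720.80):
Base rate for 5487.17.43 is 6.5%.
Additional duty on 5487.17.43 from Farar: +67.6%. Applied ad valorem rate: 6.5% + 67.6% = 74.1%.
Duty = €739,720.80 × 74.1% = €548,133.11.
Line 3 (6202.18.49, Junistan, 2,066 kg, €137,223.72):
Base rate for 6202.18.49 is 25.5%.
Origin Junistan qualifies under the Zoray–Junistan agreement and 6202.18.49 is covered: preferential rate 24% applies instead.
The additional-duty order on 6202.18.49 targets Farar, not Junistan; it does not apply.
Duty = €137,223.72 × 24% = €32,933.69.
Line 4 (8431.90.91, Ulara, 160 m², €8,032.00):
Base rate for 8431.90.91 is 17.5%.
Duty = €8,032.00 × 17.5% = €1,405.60.
Total = €7,090.48 + €548,133.11 + €32,933.69 + €1,405.60 = €589,562.88.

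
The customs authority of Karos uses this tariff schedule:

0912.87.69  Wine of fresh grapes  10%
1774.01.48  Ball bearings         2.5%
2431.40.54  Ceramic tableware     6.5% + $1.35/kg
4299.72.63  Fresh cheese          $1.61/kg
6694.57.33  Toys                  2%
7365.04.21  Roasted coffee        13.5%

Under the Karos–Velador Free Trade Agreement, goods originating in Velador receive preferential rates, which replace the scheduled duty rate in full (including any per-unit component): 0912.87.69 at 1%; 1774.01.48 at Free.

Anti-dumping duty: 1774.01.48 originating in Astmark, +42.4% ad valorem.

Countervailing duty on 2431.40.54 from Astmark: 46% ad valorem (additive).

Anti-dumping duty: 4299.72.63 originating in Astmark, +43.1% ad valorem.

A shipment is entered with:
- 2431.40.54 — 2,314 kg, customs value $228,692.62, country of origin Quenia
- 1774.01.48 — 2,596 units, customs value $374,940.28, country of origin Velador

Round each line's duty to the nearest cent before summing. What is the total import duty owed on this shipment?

Line 1 (2431.40.54, Quenia, 2,314 kg, $228,692.62):
Base rate for 2431.40.54 is 6.5% + $1.35/kg.
The additional-duty order on 2431.40.54 targets Astmark, not Quenia; it does not apply.
Duty = $228,692.62 × 6.5% + 2,314 × $1.35 = $17,988.92.
Line 2 (1774.01.48, Velador, 2,596 units, $374,940.28):
Base rate for 1774.01.48 is 2.5%.
Origin Velador qualifies under the Karos–Velador agreement and 1774.01.48 is covered: preferential rate Free applies instead.
The additional-duty order on 1774.01.48 targets Astmark, not Velador; it does not apply.
Duty = $374,940.28 × 0% = $0.00.
Total = $17,988.92 + $0.00 = $17,988.92.

$17,988.92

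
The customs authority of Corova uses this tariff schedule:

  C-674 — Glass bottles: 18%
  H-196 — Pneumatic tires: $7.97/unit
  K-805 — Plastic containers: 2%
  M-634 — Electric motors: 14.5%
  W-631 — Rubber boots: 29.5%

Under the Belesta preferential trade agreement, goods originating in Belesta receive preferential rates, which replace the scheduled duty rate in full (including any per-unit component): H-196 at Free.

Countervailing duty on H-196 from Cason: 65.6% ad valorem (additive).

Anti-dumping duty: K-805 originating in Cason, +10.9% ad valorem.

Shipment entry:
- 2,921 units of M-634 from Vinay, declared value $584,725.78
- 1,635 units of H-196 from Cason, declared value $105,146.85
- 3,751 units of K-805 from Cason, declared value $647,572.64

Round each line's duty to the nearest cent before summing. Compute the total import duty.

Line 1 (M-634, Vinay, 2,921 units, $584,725.78):
Base rate for M-634 is 14.5%.
Duty = $584,725.78 × 14.5% = $84,785.24.
Line 2 (H-196, Cason, 1,635 units, $105,146.85):
Base rate for H-196 is $7.97/unit.
H-196 has an FTA preferential rate, but origin Cason is not Belesta; base rate stands.
Additional duty on H-196 from Cason: +65.6% ad valorem. Applied ad valorem rate = 65.6%.
Duty = $105,146.85 × 65.6% + 1,635 × $7.97 = $82,007.28.
Line 3 (K-805, Cason, 3,751 units, $647,572.64):
Base rate for K-805 is 2%.
Additional duty on K-805 from Cason: +10.9%. Applied ad valorem rate: 2% + 10.9% = 12.9%.
Duty = $647,572.64 × 12.9% = $83,536.87.
Total = $84,785.24 + $82,007.28 + $83,536.87 = $250,329.39.

$250,329.39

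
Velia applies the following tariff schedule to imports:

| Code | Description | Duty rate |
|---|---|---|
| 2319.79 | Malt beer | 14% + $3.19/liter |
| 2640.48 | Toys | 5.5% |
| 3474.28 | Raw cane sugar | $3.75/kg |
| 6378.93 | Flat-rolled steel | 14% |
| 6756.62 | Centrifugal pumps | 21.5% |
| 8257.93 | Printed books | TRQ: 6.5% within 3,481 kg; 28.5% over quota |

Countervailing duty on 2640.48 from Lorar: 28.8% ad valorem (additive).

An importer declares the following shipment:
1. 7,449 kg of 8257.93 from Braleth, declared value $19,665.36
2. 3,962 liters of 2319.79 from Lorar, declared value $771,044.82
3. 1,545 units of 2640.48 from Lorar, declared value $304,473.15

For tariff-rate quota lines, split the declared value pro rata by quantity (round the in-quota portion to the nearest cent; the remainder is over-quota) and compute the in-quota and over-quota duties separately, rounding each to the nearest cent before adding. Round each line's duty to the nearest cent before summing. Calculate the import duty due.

$228,602.20

Line 1 (8257.93, Braleth, 7,449 kg, $19,665.36):
Code 8257.93 is under a tariff-rate quota (threshold 3,481 kg). In-quota: 3,481 kg at 6.5%; over-quota: 3,968 kg at 28.5%.
Pro-rata value split: in-quota = $19,665.36 × 3,481/7,449 = $9,189.84; over-quota = $19,665.36 − $9,189.84 = $10,475.52.
In-quota duty = $9,189.84 × 6.5% = $597.34. Over-quota duty = $10,475.52 × 28.5% = $2,985.52.
Line duty = $597.34 + $2,985.52 = $3,582.86.
Line 2 (2319.79, Lorar, 3,962 liters, $771,044.82):
Base rate for 2319.79 is 14% + $3.19/liter.
Duty = $771,044.82 × 14% + 3,962 × $3.19 = $120,585.05.
Line 3 (2640.48, Lorar, 1,545 units, $304,473.15):
Base rate for 2640.48 is 5.5%.
Additional duty on 2640.48 from Lorar: +28.8%. Applied ad valorem rate: 5.5% + 28.8% = 34.3%.
Duty = $304,473.15 × 34.3% = $104,434.29.
Total = $3,582.86 + $120,585.05 + $104,434.29 = $228,602.20.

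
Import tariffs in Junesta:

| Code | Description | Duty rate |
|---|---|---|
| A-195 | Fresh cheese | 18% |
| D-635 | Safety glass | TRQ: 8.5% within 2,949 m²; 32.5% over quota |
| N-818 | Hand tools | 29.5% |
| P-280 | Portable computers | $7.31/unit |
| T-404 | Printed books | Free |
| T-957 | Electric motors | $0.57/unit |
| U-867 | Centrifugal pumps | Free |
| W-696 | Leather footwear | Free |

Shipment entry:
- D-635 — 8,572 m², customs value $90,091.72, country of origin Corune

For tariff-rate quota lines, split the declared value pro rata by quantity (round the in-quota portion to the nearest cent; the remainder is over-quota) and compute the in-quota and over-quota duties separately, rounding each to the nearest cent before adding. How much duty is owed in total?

Line 1 (D-635, Corune, 8,572 m², $90,091.72):
Code D-635 is under a tariff-rate quota (threshold 2,949 m²). In-quota: 2,949 m² at 8.5%; over-quota: 5,623 m² at 32.5%.
Pro-rata value split: in-quota = $90,091.72 × 2,949/8,572 = $30,993.99; over-quota = $90,091.72 − $30,993.99 = $59,097.73.
In-quota duty = $30,993.99 × 8.5% = $2,634.49. Over-quota duty = $59,097.73 × 32.5% = $19,206.76.
Line duty = $2,634.49 + $19,206.76 = $21,841.25.

$21,841.25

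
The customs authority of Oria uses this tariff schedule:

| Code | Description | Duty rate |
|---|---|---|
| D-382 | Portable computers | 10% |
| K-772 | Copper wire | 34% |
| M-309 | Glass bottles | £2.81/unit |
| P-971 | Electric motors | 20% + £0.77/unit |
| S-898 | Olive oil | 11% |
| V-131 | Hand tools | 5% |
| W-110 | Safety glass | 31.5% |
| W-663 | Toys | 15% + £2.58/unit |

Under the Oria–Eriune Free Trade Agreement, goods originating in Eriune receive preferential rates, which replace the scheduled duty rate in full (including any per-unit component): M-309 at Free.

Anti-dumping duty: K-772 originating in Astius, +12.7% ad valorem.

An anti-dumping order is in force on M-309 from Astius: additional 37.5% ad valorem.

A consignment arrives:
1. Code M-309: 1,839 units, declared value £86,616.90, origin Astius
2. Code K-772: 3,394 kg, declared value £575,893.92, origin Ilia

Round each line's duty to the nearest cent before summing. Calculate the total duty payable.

Line 1 (M-309, Astius, 1,839 units, £86,616.90):
Base rate for M-309 is £2.81/unit.
M-309 has an FTA preferential rate, but origin Astius is not Eriune; base rate stands.
Additional duty on M-309 from Astius: +37.5% ad valorem. Applied ad valorem rate = 37.5%.
Duty = £86,616.90 × 37.5% + 1,839 × £2.81 = £37,648.93.
Line 2 (K-772, Ilia, 3,394 kg, £575,893.92):
Base rate for K-772 is 34%.
The additional-duty order on K-772 targets Astius, not Ilia; it does not apply.
Duty = £575,893.92 × 34% = £195,803.93.
Total = £37,648.93 + £195,803.93 = £233,452.86.

£233,452.86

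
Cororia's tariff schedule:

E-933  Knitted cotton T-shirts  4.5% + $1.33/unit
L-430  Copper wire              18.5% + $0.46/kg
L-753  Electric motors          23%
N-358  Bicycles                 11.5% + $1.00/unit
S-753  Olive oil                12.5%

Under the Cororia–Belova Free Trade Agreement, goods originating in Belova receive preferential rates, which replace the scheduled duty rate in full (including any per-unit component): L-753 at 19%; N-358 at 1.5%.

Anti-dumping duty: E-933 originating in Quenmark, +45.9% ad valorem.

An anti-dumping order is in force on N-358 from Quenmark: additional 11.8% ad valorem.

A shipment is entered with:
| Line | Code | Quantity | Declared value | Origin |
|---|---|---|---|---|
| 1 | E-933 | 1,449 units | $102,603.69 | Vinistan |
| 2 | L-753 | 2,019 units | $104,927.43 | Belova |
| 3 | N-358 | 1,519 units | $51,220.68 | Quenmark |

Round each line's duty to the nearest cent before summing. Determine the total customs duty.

Line 1 (E-933, Vinistan, 1,449 units, $102,603.69):
Base rate for E-933 is 4.5% + $1.33/unit.
The additional-duty order on E-933 targets Quenmark, not Vinistan; it does not apply.
Duty = $102,603.69 × 4.5% + 1,449 × $1.33 = $6,544.34.
Line 2 (L-753, Belova, 2,019 units, $104,927.43):
Base rate for L-753 is 23%.
Origin Belova qualifies under the Cororia–Belova agreement and L-753 is covered: preferential rate 19% applies instead.
Duty = $104,927.43 × 19% = $19,936.21.
Line 3 (N-358, Quenmark, 1,519 units, $51,220.68):
Base rate for N-358 is 11.5% + $1.00/unit.
N-358 has an FTA preferential rate, but origin Quenmark is not Belova; base rate stands.
Additional duty on N-358 from Quenmark: +11.8%. Applied ad valorem rate: 11.5% + 11.8% = 23.3%.
Duty = $51,220.68 × 23.3% + 1,519 × $1.00 = $13,453.42.
Total = $6,544.34 + $19,936.21 + $13,453.42 = $39,933.97.

$39,933.97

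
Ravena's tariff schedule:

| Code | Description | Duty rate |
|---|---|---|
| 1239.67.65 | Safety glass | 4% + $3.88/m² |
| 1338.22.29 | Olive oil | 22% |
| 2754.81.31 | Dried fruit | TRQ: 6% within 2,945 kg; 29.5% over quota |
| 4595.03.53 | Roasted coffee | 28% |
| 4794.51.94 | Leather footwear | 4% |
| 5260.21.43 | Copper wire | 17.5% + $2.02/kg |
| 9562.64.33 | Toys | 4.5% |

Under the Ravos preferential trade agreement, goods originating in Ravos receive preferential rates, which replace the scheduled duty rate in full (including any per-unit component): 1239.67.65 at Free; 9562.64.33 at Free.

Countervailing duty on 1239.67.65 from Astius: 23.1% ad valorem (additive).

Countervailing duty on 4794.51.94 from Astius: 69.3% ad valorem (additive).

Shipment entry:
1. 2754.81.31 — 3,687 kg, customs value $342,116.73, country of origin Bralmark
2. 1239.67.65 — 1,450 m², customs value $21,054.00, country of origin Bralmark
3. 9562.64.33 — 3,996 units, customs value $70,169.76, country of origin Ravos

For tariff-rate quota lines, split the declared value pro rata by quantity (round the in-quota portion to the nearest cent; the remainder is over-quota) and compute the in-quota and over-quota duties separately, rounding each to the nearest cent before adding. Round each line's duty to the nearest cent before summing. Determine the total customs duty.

$43,174.95

Line 1 (2754.81.31, Bralmark, 3,687 kg, $342,116.73):
Code 2754.81.31 is under a tariff-rate quota (threshold 2,945 kg). In-quota: 2,945 kg at 6%; over-quota: 742 kg at 29.5%.
Pro-rata value split: in-quota = $342,116.73 × 2,945/3,687 = $273,266.55; over-quota = $342,116.73 − $273,266.55 = $68,850.18.
In-quota duty = $273,266.55 × 6% = $16,395.99. Over-quota duty = $68,850.18 × 29.5% = $20,310.80.
Line duty = $16,395.99 + $20,310.80 = $36,706.79.
Line 2 (1239.67.65, Bralmark, 1,450 m², $21,054.00):
Base rate for 1239.67.65 is 4% + $3.88/m².
1239.67.65 has an FTA preferential rate, but origin Bralmark is not Ravos; base rate stands.
The additional-duty order on 1239.67.65 targets Astius, not Bralmark; it does not apply.
Duty = $21,054.00 × 4% + 1,450 × $3.88 = $6,468.16.
Line 3 (9562.64.33, Ravos, 3,996 units, $70,169.76):
Base rate for 9562.64.33 is 4.5%.
Origin Ravos qualifies under the Ravena–Ravos agreement and 9562.64.33 is covered: preferential rate Free applies instead.
Duty = $70,169.76 × 0% = $0.00.
Total = $36,706.79 + $6,468.16 + $0.00 = $43,174.95.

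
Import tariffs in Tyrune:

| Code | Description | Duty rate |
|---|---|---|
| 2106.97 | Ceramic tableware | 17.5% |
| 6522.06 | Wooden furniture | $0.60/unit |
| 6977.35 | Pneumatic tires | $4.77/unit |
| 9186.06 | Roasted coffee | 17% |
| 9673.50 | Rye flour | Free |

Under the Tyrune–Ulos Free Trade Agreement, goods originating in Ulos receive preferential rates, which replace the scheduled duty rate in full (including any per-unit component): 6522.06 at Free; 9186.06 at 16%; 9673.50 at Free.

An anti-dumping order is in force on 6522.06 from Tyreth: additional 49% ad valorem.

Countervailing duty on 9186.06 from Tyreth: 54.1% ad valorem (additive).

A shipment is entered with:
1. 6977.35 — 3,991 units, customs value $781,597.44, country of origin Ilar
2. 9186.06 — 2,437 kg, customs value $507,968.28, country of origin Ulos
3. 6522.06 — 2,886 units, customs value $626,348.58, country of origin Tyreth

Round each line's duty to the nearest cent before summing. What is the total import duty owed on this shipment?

$408,954.39

Line 1 (6977.35, Ilar, 3,991 units, $781,597.44):
Base rate for 6977.35 is $4.77/unit.
Duty = 3,991 × $4.77 = $19,037.07.
Line 2 (9186.06, Ulos, 2,437 kg, $507,968.28):
Base rate for 9186.06 is 17%.
Origin Ulos qualifies under the Tyrune–Ulos agreement and 9186.06 is covered: preferential rate 16% applies instead.
The additional-duty order on 9186.06 targets Tyreth, not Ulos; it does not apply.
Duty = $507,968.28 × 16% = $81,274.92.
Line 3 (6522.06, Tyreth, 2,886 units, $626,348.58):
Base rate for 6522.06 is $0.60/unit.
6522.06 has an FTA preferential rate, but origin Tyreth is not Ulos; base rate stands.
Additional duty on 6522.06 from Tyreth: +49% ad valorem. Applied ad valorem rate = 49%.
Duty = $626,348.58 × 49% + 2,886 × $0.60 = $308,642.40.
Total = $19,037.07 + $81,274.92 + $308,642.40 = $408,954.39.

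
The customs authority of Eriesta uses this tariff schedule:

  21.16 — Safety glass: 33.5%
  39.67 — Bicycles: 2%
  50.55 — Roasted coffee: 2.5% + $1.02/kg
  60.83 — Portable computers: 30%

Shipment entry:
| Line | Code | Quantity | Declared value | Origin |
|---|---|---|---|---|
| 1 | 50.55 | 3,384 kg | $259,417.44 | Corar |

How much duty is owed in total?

Line 1 (50.55, Corar, 3,384 kg, $259,417.44):
Base rate for 50.55 is 2.5% + $1.02/kg.
Duty = $259,417.44 × 2.5% + 3,384 × $1.02 = $9,937.12.

$9,937.12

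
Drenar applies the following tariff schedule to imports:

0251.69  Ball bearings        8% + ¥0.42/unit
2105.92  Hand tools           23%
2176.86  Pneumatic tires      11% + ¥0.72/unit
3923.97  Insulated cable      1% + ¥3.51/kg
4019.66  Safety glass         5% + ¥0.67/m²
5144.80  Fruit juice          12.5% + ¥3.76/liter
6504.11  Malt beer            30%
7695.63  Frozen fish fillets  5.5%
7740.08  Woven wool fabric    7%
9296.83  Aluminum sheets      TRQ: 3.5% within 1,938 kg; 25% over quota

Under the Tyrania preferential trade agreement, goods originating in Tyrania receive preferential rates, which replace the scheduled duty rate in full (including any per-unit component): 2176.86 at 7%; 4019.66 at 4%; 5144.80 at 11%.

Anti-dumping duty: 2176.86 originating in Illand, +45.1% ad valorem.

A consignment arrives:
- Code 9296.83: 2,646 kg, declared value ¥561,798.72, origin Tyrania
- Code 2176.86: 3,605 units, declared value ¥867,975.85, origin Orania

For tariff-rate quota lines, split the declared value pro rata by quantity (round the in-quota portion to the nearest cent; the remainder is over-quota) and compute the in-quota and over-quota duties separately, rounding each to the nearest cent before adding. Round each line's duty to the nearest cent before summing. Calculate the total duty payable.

Line 1 (9296.83, Tyrania, 2,646 kg, ¥561,798.72):
Code 9296.83 is under a tariff-rate quota (threshold 1,938 kg). In-quota: 1,938 kg at 3.5%; over-quota: 708 kg at 25%.
Pro-rata value split: in-quota = ¥561,798.72 × 1,938/2,646 = ¥411,476.16; over-quota = ¥561,798.72 − ¥411,476.16 = ¥150,322.56.
In-quota duty = ¥411,476.16 × 3.5% = ¥14,401.67. Over-quota duty = ¥150,322.56 × 25% = ¥37,580.64.
Line duty = ¥14,401.67 + ¥37,580.64 = ¥51,982.31.
Line 2 (2176.86, Orania, 3,605 units, ¥867,975.85):
Base rate for 2176.86 is 11% + ¥0.72/unit.
2176.86 has an FTA preferential rate, but origin Orania is not Tyrania; base rate stands.
The additional-duty order on 2176.86 targets Illand, not Orania; it does not apply.
Duty = ¥867,975.85 × 11% + 3,605 × ¥0.72 = ¥98,072.94.
Total = ¥51,982.31 + ¥98,072.94 = ¥150,055.25.

¥150,055.25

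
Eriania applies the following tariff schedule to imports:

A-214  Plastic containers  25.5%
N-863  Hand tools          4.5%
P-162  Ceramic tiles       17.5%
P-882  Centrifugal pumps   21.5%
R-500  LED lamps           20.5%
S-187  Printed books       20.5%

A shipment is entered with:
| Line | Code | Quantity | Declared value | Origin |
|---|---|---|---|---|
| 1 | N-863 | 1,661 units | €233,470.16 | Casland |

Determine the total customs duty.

Line 1 (N-863, Casland, 1,661 units, €233,470.16):
Base rate for N-863 is 4.5%.
Duty = €233,470.16 × 4.5% = €10,506.16.

€10,506.16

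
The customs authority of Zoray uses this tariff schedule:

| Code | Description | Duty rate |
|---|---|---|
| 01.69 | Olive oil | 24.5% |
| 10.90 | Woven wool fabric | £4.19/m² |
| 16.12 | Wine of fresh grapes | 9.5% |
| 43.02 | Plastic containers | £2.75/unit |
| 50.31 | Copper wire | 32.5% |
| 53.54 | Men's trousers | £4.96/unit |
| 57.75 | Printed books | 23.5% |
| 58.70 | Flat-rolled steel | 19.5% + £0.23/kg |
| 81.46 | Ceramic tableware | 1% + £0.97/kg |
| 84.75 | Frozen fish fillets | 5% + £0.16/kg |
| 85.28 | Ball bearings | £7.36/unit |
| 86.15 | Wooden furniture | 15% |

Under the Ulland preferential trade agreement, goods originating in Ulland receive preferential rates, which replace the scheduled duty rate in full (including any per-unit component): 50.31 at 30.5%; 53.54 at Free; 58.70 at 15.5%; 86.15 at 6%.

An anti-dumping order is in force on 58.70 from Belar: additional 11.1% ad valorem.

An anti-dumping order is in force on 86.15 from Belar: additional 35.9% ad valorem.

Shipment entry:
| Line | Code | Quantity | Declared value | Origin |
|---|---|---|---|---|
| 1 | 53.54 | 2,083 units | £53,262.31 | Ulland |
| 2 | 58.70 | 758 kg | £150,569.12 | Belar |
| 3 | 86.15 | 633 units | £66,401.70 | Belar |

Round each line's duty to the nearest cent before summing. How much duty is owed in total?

Line 1 (53.54, Ulland, 2,083 units, £53,262.31):
Base rate for 53.54 is £4.96/unit.
Origin Ulland qualifies under the Zoray–Ulland agreement and 53.54 is covered: preferential rate Free applies instead.
Duty = £53,262.31 × 0% = £0.00.
Line 2 (58.70, Belar, 758 kg, £150,569.12):
Base rate for 58.70 is 19.5% + £0.23/kg.
58.70 has an FTA preferential rate, but origin Belar is not Ulland; base rate stands.
Additional duty on 58.70 from Belar: +11.1%. Applied ad valorem rate: 19.5% + 11.1% = 30.6%.
Duty = £150,569.12 × 30.6% + 758 × £0.23 = £46,248.49.
Line 3 (86.15, Belar, 633 units, £66,401.70):
Base rate for 86.15 is 15%.
86.15 has an FTA preferential rate, but origin Belar is not Ulland; base rate stands.
Additional duty on 86.15 from Belar: +35.9%. Applied ad valorem rate: 15% + 35.9% = 50.9%.
Duty = £66,401.70 × 50.9% = £33,798.47.
Total = £0.00 + £46,248.49 + £33,798.47 = £80,046.96.

£80,046.96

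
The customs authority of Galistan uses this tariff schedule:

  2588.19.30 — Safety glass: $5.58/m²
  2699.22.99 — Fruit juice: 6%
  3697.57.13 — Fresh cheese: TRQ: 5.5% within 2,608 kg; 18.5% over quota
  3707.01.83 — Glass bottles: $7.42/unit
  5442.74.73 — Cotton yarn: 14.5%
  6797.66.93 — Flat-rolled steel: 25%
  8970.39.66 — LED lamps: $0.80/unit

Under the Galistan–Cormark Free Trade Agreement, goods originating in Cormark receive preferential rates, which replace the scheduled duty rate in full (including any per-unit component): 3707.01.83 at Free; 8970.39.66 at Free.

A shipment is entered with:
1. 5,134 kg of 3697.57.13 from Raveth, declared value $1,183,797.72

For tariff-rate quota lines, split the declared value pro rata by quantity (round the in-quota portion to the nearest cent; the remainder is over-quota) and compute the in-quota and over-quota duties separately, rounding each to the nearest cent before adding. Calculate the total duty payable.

Line 1 (3697.57.13, Raveth, 5,134 kg, $1,183,797.72):
Code 3697.57.13 is under a tariff-rate quota (threshold 2,608 kg). In-quota: 2,608 kg at 5.5%; over-quota: 2,526 kg at 18.5%.
Pro-rata value split: in-quota = $1,183,797.72 × 2,608/5,134 = $601,352.64; over-quota = $1,183,797.72 − $601,352.64 = $582,445.08.
In-quota duty = $601,352.64 × 5.5% = $33,074.40. Over-quota duty = $582,445.08 × 18.5% = $107,752.34.
Line duty = $33,074.40 + $107,752.34 = $140,826.74.

$140,826.74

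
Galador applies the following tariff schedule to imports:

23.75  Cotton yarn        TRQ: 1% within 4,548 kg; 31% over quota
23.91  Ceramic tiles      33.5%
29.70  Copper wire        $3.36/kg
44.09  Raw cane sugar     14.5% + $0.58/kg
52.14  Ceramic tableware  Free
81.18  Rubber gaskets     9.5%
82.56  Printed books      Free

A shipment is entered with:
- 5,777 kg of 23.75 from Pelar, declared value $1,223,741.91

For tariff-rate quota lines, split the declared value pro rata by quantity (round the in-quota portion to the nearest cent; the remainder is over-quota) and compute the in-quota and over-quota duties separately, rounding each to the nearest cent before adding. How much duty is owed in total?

$90,339.14

Line 1 (23.75, Pelar, 5,777 kg, $1,223,741.91):
Code 23.75 is under a tariff-rate quota (threshold 4,548 kg). In-quota: 4,548 kg at 1%; over-quota: 1,229 kg at 31%.
Pro-rata value split: in-quota = $1,223,741.91 × 4,548/5,777 = $963,402.84; over-quota = $1,223,741.91 − $963,402.84 = $260,339.07.
In-quota duty = $963,402.84 × 1% = $9,634.03. Over-quota duty = $260,339.07 × 31% = $80,705.11.
Line duty = $9,634.03 + $80,705.11 = $90,339.14.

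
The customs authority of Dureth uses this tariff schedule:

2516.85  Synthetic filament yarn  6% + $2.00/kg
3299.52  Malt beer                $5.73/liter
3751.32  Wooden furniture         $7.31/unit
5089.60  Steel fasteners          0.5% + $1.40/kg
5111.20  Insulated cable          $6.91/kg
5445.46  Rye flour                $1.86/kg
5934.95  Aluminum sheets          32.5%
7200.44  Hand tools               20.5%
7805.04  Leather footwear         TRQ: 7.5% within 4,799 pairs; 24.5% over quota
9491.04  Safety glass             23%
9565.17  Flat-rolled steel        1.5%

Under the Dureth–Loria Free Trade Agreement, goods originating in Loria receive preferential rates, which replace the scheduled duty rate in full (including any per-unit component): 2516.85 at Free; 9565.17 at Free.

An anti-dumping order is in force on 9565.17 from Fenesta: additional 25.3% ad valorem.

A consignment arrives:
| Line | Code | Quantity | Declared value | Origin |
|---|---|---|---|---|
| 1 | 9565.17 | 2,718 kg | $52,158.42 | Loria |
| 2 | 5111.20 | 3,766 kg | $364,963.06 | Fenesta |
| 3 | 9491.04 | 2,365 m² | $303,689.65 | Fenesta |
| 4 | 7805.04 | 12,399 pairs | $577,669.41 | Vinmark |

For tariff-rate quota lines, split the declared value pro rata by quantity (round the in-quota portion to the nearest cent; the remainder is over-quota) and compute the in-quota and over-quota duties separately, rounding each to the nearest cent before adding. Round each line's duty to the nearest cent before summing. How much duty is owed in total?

Line 1 (9565.17, Loria, 2,718 kg, $52,158.42):
Base rate for 9565.17 is 1.5%.
Origin Loria qualifies under the Dureth–Loria agreement and 9565.17 is covered: preferential rate Free applies instead.
The additional-duty order on 9565.17 targets Fenesta, not Loria; it does not apply.
Duty = $52,158.42 × 0% = $0.00.
Line 2 (5111.20, Fenesta, 3,766 kg, $364,963.06):
Base rate for 5111.20 is $6.91/kg.
Duty = 3,766 × $6.91 = $26,023.06.
Line 3 (9491.04, Fenesta, 2,365 m², $303,689.65):
Base rate for 9491.04 is 23%.
Duty = $303,689.65 × 23% = $69,848.62.
Line 4 (7805.04, Vinmark, 12,399 pairs, $577,669.41):
Code 7805.04 is under a tariff-rate quota (threshold 4,799 pairs). In-quota: 4,799 pairs at 7.5%; over-quota: 7,600 pairs at 24.5%.
Pro-rata value split: in-quota = $577,669.41 × 4,799/12,399 = $223,585.41; over-quota = $577,669.41 − $223,585.41 = $354,084.00.
In-quota duty = $223,585.41 × 7.5% = $16,768.91. Over-quota duty = $354,084.00 × 24.5% = $86,750.58.
Line duty = $16,768.91 + $86,750.58 = $103,519.49.
Total = $0.00 + $26,023.06 + $69,848.62 + $103,519.49 = $199,391.17.

$199,391.17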